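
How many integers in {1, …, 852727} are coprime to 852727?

824064

Factor: 852727 = 59 · 97 · 149.
φ(852727) = (59−1) · (97−1) · (149−1) = 58 · 96 · 148 = 824064.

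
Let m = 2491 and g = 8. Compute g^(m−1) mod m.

8^1 ≡ 8 (mod 2491)
8^2 ≡ 8^2 = 64 ≡ 64 (mod 2491)
8^4 ≡ 64^2 = 4096 ≡ 1605 (mod 2491)
8^8 ≡ 1605^2 = 2576025 ≡ 331 (mod 2491)
8^16 ≡ 331^2 = 109561 ≡ 2448 (mod 2491)
8^32 ≡ 2448^2 = 5992704 ≡ 1849 (mod 2491)
8^64 ≡ 1849^2 = 3418801 ≡ 1149 (mod 2491)
8^128 ≡ 1149^2 = 1320201 ≡ 2462 (mod 2491)
8^256 ≡ 2462^2 = 6061444 ≡ 841 (mod 2491)
8^512 ≡ 841^2 = 707281 ≡ 2328 (mod 2491)
8^1024 ≡ 2328^2 = 5419584 ≡ 1659 (mod 2491)
8^2048 ≡ 1659^2 = 2752281 ≡ 2217 (mod 2491)
2490 = 2048 + 256 + 128 + 32 + 16 + 8 + 2 in binary powers of 2.
So 8^2490 ≡ 2217 · 841 · 2462 · 1849 · 2448 · 331 · 64 ≡ 1811 (mod 2491).
Since 1811 ≠ 1, base 8 is a Fermat witness: 2491 is composite.

1811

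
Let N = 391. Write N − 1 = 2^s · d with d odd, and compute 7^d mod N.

241

391 − 1 = 390 = 2^1 · 195, so d = 195.
7^1 ≡ 7 (mod 391)
7^2 ≡ 7^2 = 49 ≡ 49 (mod 391)
7^4 ≡ 49^2 = 2401 ≡ 55 (mod 391)
7^8 ≡ 55^2 = 3025 ≡ 288 (mod 391)
7^16 ≡ 288^2 = 82944 ≡ 52 (mod 391)
7^32 ≡ 52^2 = 2704 ≡ 358 (mod 391)
7^64 ≡ 358^2 = 128164 ≡ 307 (mod 391)
7^128 ≡ 307^2 = 94249 ≡ 18 (mod 391)
195 = 128 + 64 + 2 + 1 in binary powers of 2.
So 7^195 ≡ 18 · 307 · 49 · 7 ≡ 241 (mod 391).
Squaring chain: 241; never reaches −1, so base 7 is a Miller–Rabin witness that 391 is composite.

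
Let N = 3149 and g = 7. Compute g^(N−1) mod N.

272

7^1 ≡ 7 (mod 3149)
7^2 ≡ 7^2 = 49 ≡ 49 (mod 3149)
7^4 ≡ 49^2 = 2401 ≡ 2401 (mod 3149)
7^8 ≡ 2401^2 = 5764801 ≡ 2131 (mod 3149)
7^16 ≡ 2131^2 = 4541161 ≡ 303 (mod 3149)
7^32 ≡ 303^2 = 91809 ≡ 488 (mod 3149)
7^64 ≡ 488^2 = 238144 ≡ 1969 (mod 3149)
7^128 ≡ 1969^2 = 3876961 ≡ 542 (mod 3149)
7^256 ≡ 542^2 = 293764 ≡ 907 (mod 3149)
7^512 ≡ 907^2 = 822649 ≡ 760 (mod 3149)
7^1024 ≡ 760^2 = 577600 ≡ 1333 (mod 3149)
7^2048 ≡ 1333^2 = 1776889 ≡ 853 (mod 3149)
3148 = 2048 + 1024 + 64 + 8 + 4 in binary powers of 2.
So 7^3148 ≡ 853 · 1333 · 1969 · 2131 · 2401 ≡ 272 (mod 3149).
Since 272 ≠ 1, base 7 is a Fermat witness: 3149 is composite.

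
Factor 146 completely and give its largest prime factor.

73

146 = 2 · 73
73 is prime.
So 146 = 2 · 73; the largest prime factor is 73.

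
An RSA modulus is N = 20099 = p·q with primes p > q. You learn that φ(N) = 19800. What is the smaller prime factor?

φ(n) = (p−1)(q−1) = n − (p+q) + 1, so p + q = 20099 − 19800 + 1 = 300.
p and q are the roots of t² − 300t + 20099 = 0.
Discriminant: 300² − 4·20099 = 90000 − 80396 = 9604; √9604 = 98.
q = (300 − 98)/2 = 101, p = (300 + 98)/2 = 199.
Check: 101 · 199 = 20099.

101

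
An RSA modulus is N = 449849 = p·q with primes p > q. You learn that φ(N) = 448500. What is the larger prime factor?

751

φ(n) = (p−1)(q−1) = n − (p+q) + 1, so p + q = 449849 − 448500 + 1 = 1350.
p and q are the roots of t² − 1350t + 449849 = 0.
Discriminant: 1350² − 4·449849 = 1822500 − 1799396 = 23104; √23104 = 152.
q = (1350 − 152)/2 = 599, p = (1350 + 152)/2 = 751.
Check: 599 · 751 = 449849.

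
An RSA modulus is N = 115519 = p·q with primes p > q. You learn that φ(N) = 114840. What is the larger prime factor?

φ(n) = (p−1)(q−1) = n − (p+q) + 1, so p + q = 115519 − 114840 + 1 = 680.
p and q are the roots of t² − 680t + 115519 = 0.
Discriminant: 680² − 4·115519 = 462400 − 462076 = 324; √324 = 18.
q = (680 − 18)/2 = 331, p = (680 + 18)/2 = 349.
Check: 331 · 349 = 115519.

349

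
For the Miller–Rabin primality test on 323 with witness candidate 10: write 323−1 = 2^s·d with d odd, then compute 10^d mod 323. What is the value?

78

323 − 1 = 322 = 2^1 · 161, so d = 161.
10^1 ≡ 10 (mod 323)
10^2 ≡ 10^2 = 100 ≡ 100 (mod 323)
10^4 ≡ 100^2 = 10000 ≡ 310 (mod 323)
10^8 ≡ 310^2 = 96100 ≡ 169 (mod 323)
10^16 ≡ 169^2 = 28561 ≡ 137 (mod 323)
10^32 ≡ 137^2 = 18769 ≡ 35 (mod 323)
10^64 ≡ 35^2 = 1225 ≡ 256 (mod 323)
10^128 ≡ 256^2 = 65536 ≡ 290 (mod 323)
161 = 128 + 32 + 1 in binary powers of 2.
So 10^161 ≡ 290 · 35 · 10 ≡ 78 (mod 323).
Squaring chain: 78; never reaches −1, so base 10 is a Miller–Rabin witness that 323 is composite.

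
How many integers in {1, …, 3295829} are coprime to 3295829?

Factor: 3295829 = 131 · 139 · 181.
φ(3295829) = (131−1) · (139−1) · (181−1) = 130 · 138 · 180 = 3229200.

3229200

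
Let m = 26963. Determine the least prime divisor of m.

26963 is odd.
Digit sum 26, not divisible by 3.
Ends in 3: not divisible by 5.
7: 26963 = 7·3851 + 6
11: 26963 = 11·2451 + 2
13: 26963 = 13·2074 + 1
17: 26963 = 17·1586 + 1
19: 26963 = 19·1419 + 2
23: 26963 = 23·1172 + 7
29: 26963 = 29·929 + 22
31: 26963 = 31·869 + 24
37: 26963 = 37·728 + 27
41: 26963 = 41·657 + 26
43: 26963 = 43·627 + 2
47: 26963 = 47·573 + 32
53: 26963 = 53·508 + 39
59: 26963 = 59·457

59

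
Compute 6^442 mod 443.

1

6^1 ≡ 6 (mod 443)
6^2 ≡ 6^2 = 36 ≡ 36 (mod 443)
6^4 ≡ 36^2 = 1296 ≡ 410 (mod 443)
6^8 ≡ 410^2 = 168100 ≡ 203 (mod 443)
6^16 ≡ 203^2 = 41209 ≡ 10 (mod 443)
6^32 ≡ 10^2 = 100 ≡ 100 (mod 443)
6^64 ≡ 100^2 = 10000 ≡ 254 (mod 443)
6^128 ≡ 254^2 = 64516 ≡ 281 (mod 443)
6^256 ≡ 281^2 = 78961 ≡ 107 (mod 443)
442 = 256 + 128 + 32 + 16 + 8 + 2 in binary powers of 2.
So 6^442 ≡ 107 · 281 · 100 · 10 · 203 · 36 ≡ 1 (mod 443).
Since the result is 1, base 6 gives no evidence that 443 is composite.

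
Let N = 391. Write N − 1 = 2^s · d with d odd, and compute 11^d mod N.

391 − 1 = 390 = 2^1 · 195, so d = 195.
11^1 ≡ 11 (mod 391)
11^2 ≡ 11^2 = 121 ≡ 121 (mod 391)
11^4 ≡ 121^2 = 14641 ≡ 174 (mod 391)
11^8 ≡ 174^2 = 30276 ≡ 169 (mod 391)
11^16 ≡ 169^2 = 28561 ≡ 18 (mod 391)
11^32 ≡ 18^2 = 324 ≡ 324 (mod 391)
11^64 ≡ 324^2 = 104976 ≡ 188 (mod 391)
11^128 ≡ 188^2 = 35344 ≡ 154 (mod 391)
195 = 128 + 64 + 2 + 1 in binary powers of 2.
So 11^195 ≡ 154 · 188 · 121 · 11 ≡ 107 (mod 391).
Squaring chain: 107; never reaches −1, so base 11 is a Miller–Rabin witness that 391 is composite.

107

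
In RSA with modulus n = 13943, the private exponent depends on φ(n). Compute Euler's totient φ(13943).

13680

Factor: 13943 = 73 · 191.
φ(13943) = (73−1) · (191−1) = 72 · 190 = 13680.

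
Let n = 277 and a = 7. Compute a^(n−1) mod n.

7^1 ≡ 7 (mod 277)
7^2 ≡ 7^2 = 49 ≡ 49 (mod 277)
7^4 ≡ 49^2 = 2401 ≡ 185 (mod 277)
7^8 ≡ 185^2 = 34225 ≡ 154 (mod 277)
7^16 ≡ 154^2 = 23716 ≡ 171 (mod 277)
7^32 ≡ 171^2 = 29241 ≡ 156 (mod 277)
7^64 ≡ 156^2 = 24336 ≡ 237 (mod 277)
7^128 ≡ 237^2 = 56169 ≡ 215 (mod 277)
7^256 ≡ 215^2 = 46225 ≡ 243 (mod 277)
276 = 256 + 16 + 4 in binary powers of 2.
So 7^276 ≡ 243 · 171 · 185 ≡ 1 (mod 277).
Since the result is 1, base 7 gives no evidence that 277 is composite.

1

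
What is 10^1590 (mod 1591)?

704

10^1 ≡ 10 (mod 1591)
10^2 ≡ 10^2 = 100 ≡ 100 (mod 1591)
10^4 ≡ 100^2 = 10000 ≡ 454 (mod 1591)
10^8 ≡ 454^2 = 206116 ≡ 877 (mod 1591)
10^16 ≡ 877^2 = 769129 ≡ 676 (mod 1591)
10^32 ≡ 676^2 = 456976 ≡ 359 (mod 1591)
10^64 ≡ 359^2 = 128881 ≡ 10 (mod 1591)
10^128 ≡ 10^2 = 100 ≡ 100 (mod 1591)
10^256 ≡ 100^2 = 10000 ≡ 454 (mod 1591)
10^512 ≡ 454^2 = 206116 ≡ 877 (mod 1591)
10^1024 ≡ 877^2 = 769129 ≡ 676 (mod 1591)
1590 = 1024 + 512 + 32 + 16 + 4 + 2 in binary powers of 2.
So 10^1590 ≡ 676 · 877 · 359 · 676 · 454 · 100 ≡ 704 (mod 1591).
Since 704 ≠ 1, base 10 is a Fermat witness: 1591 is composite.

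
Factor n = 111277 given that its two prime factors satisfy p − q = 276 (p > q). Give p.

499

Since p = q + 276, we have 111277 = q(q + 276), so q² + 276q − 111277 = 0.
Discriminant: 276² + 4·111277 = 76176 + 445108 = 521284; √521284 = 722.
q = (−276 + 722)/2 = 223, and p = q + 276 = 499.
Check: 223 · 499 = 111277.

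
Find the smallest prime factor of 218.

2

218 is even: 2 divides it.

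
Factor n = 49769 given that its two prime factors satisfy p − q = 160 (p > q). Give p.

317

Since p = q + 160, we have 49769 = q(q + 160), so q² + 160q − 49769 = 0.
Discriminant: 160² + 4·49769 = 25600 + 199076 = 224676; √224676 = 474.
q = (−160 + 474)/2 = 157, and p = q + 160 = 317.
Check: 157 · 317 = 49769.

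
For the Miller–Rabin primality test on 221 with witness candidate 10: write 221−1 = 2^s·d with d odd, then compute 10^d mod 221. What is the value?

221 − 1 = 220 = 2^2 · 55, so d = 55.
10^1 ≡ 10 (mod 221)
10^2 ≡ 10^2 = 100 ≡ 100 (mod 221)
10^4 ≡ 100^2 = 10000 ≡ 55 (mod 221)
10^8 ≡ 55^2 = 3025 ≡ 152 (mod 221)
10^16 ≡ 152^2 = 23104 ≡ 120 (mod 221)
10^32 ≡ 120^2 = 14400 ≡ 35 (mod 221)
55 = 32 + 16 + 4 + 2 + 1 in binary powers of 2.
So 10^55 ≡ 35 · 120 · 55 · 100 · 10 ≡ 192 (mod 221).
Squaring chain: 192 → 178; never reaches −1, so base 10 is a Miller–Rabin witness that 221 is composite.

192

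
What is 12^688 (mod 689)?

183

12^1 ≡ 12 (mod 689)
12^2 ≡ 12^2 = 144 ≡ 144 (mod 689)
12^4 ≡ 144^2 = 20736 ≡ 66 (mod 689)
12^8 ≡ 66^2 = 4356 ≡ 222 (mod 689)
12^16 ≡ 222^2 = 49284 ≡ 365 (mod 689)
12^32 ≡ 365^2 = 133225 ≡ 248 (mod 689)
12^64 ≡ 248^2 = 61504 ≡ 183 (mod 689)
12^128 ≡ 183^2 = 33489 ≡ 417 (mod 689)
12^256 ≡ 417^2 = 173889 ≡ 261 (mod 689)
12^512 ≡ 261^2 = 68121 ≡ 599 (mod 689)
688 = 512 + 128 + 32 + 16 in binary powers of 2.
So 12^688 ≡ 599 · 417 · 248 · 365 ≡ 183 (mod 689).
Since 183 ≠ 1, base 12 is a Fermat witness: 689 is composite.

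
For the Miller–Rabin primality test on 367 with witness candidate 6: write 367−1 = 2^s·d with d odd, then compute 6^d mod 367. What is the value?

366

367 − 1 = 366 = 2^1 · 183, so d = 183.
6^1 ≡ 6 (mod 367)
6^2 ≡ 6^2 = 36 ≡ 36 (mod 367)
6^4 ≡ 36^2 = 1296 ≡ 195 (mod 367)
6^8 ≡ 195^2 = 38025 ≡ 224 (mod 367)
6^16 ≡ 224^2 = 50176 ≡ 264 (mod 367)
6^32 ≡ 264^2 = 69696 ≡ 333 (mod 367)
6^64 ≡ 333^2 = 110889 ≡ 55 (mod 367)
6^128 ≡ 55^2 = 3025 ≡ 89 (mod 367)
183 = 128 + 32 + 16 + 4 + 2 + 1 in binary powers of 2.
So 6^183 ≡ 89 · 333 · 264 · 195 · 36 · 6 ≡ 366 (mod 367).
Since 6^d ≡ 366 (mod 367), base 6 does not prove 367 composite.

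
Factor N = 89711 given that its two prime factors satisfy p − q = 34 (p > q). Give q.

283

Since p = q + 34, we have 89711 = q(q + 34), so q² + 34q − 89711 = 0.
Discriminant: 34² + 4·89711 = 1156 + 358844 = 360000; √360000 = 600.
q = (−34 + 600)/2 = 283, and p = q + 34 = 317.
Check: 283 · 317 = 89711.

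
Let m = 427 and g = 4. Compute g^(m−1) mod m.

253

4^1 ≡ 4 (mod 427)
4^2 ≡ 4^2 = 16 ≡ 16 (mod 427)
4^4 ≡ 16^2 = 256 ≡ 256 (mod 427)
4^8 ≡ 256^2 = 65536 ≡ 205 (mod 427)
4^16 ≡ 205^2 = 42025 ≡ 179 (mod 427)
4^32 ≡ 179^2 = 32041 ≡ 16 (mod 427)
4^64 ≡ 16^2 = 256 ≡ 256 (mod 427)
4^128 ≡ 256^2 = 65536 ≡ 205 (mod 427)
4^256 ≡ 205^2 = 42025 ≡ 179 (mod 427)
426 = 256 + 128 + 32 + 8 + 2 in binary powers of 2.
So 4^426 ≡ 179 · 205 · 16 · 205 · 16 ≡ 253 (mod 427).
Since 253 ≠ 1, base 4 is a Fermat witness: 427 is composite.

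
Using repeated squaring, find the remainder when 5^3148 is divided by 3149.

5^1 ≡ 5 (mod 3149)
5^2 ≡ 5^2 = 25 ≡ 25 (mod 3149)
5^4 ≡ 25^2 = 625 ≡ 625 (mod 3149)
5^8 ≡ 625^2 = 390625 ≡ 149 (mod 3149)
5^16 ≡ 149^2 = 22201 ≡ 158 (mod 3149)
5^32 ≡ 158^2 = 24964 ≡ 2921 (mod 3149)
5^64 ≡ 2921^2 = 8532241 ≡ 1600 (mod 3149)
5^128 ≡ 1600^2 = 2560000 ≡ 3012 (mod 3149)
5^256 ≡ 3012^2 = 9072144 ≡ 3024 (mod 3149)
5^512 ≡ 3024^2 = 9144576 ≡ 3029 (mod 3149)
5^1024 ≡ 3029^2 = 9174841 ≡ 1804 (mod 3149)
5^2048 ≡ 1804^2 = 3254416 ≡ 1499 (mod 3149)
3148 = 2048 + 1024 + 64 + 8 + 4 in binary powers of 2.
So 5^3148 ≡ 1499 · 1804 · 1600 · 149 · 625 ≡ 896 (mod 3149).
Since 896 ≠ 1, base 5 is a Fermat witness: 3149 is composite.

896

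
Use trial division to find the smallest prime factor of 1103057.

1103057 is odd.
Digit sum 17, not divisible by 3.
Ends in 7: not divisible by 5.
7: 1103057 = 7·157579 + 4
11: 1103057 = 11·100277 + 10
13: 1103057 = 13·84850 + 7
17: 1103057 = 17·64885 + 12
19: 1103057 = 19·58055 + 12
23: 1103057 = 23·47959

23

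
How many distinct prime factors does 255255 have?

6

255255 = 3 · 85085
85085 = 5 · 17017
17017 = 7 · 2431
2431 = 11 · 221
221 = 13 · 17
255255 = 3 · 5 · 7 · 11 · 13 · 17, which has 6 distinct prime factors.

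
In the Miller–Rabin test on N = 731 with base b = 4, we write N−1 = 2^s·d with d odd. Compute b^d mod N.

731 − 1 = 730 = 2^1 · 365, so d = 365.
4^1 ≡ 4 (mod 731)
4^2 ≡ 4^2 = 16 ≡ 16 (mod 731)
4^4 ≡ 16^2 = 256 ≡ 256 (mod 731)
4^8 ≡ 256^2 = 65536 ≡ 477 (mod 731)
4^16 ≡ 477^2 = 227529 ≡ 188 (mod 731)
4^32 ≡ 188^2 = 35344 ≡ 256 (mod 731)
4^64 ≡ 256^2 = 65536 ≡ 477 (mod 731)
4^128 ≡ 477^2 = 227529 ≡ 188 (mod 731)
4^256 ≡ 188^2 = 35344 ≡ 256 (mod 731)
365 = 256 + 64 + 32 + 8 + 4 + 1 in binary powers of 2.
So 4^365 ≡ 256 · 477 · 256 · 477 · 256 · 4 ≡ 4 (mod 731).
Squaring chain: 4; never reaches −1, so base 4 is a Miller–Rabin witness that 731 is composite.

4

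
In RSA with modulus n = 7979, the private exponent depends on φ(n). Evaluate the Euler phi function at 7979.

7800

Factor: 7979 = 79 · 101.
φ(7979) = (79−1) · (101−1) = 78 · 100 = 7800.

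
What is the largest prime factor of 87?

29

87 = 3 · 29
29 is prime.
So 87 = 3 · 29; the largest prime factor is 29.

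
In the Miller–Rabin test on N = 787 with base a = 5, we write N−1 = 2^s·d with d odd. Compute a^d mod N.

786

787 − 1 = 786 = 2^1 · 393, so d = 393.
5^1 ≡ 5 (mod 787)
5^2 ≡ 5^2 = 25 ≡ 25 (mod 787)
5^4 ≡ 25^2 = 625 ≡ 625 (mod 787)
5^8 ≡ 625^2 = 390625 ≡ 273 (mod 787)
5^16 ≡ 273^2 = 74529 ≡ 551 (mod 787)
5^32 ≡ 551^2 = 303601 ≡ 606 (mod 787)
5^64 ≡ 606^2 = 367236 ≡ 494 (mod 787)
5^128 ≡ 494^2 = 244036 ≡ 66 (mod 787)
5^256 ≡ 66^2 = 4356 ≡ 421 (mod 787)
393 = 256 + 128 + 8 + 1 in binary powers of 2.
So 5^393 ≡ 421 · 66 · 273 · 5 ≡ 786 (mod 787).
Since 5^d ≡ 786 (mod 787), base 5 does not prove 787 composite.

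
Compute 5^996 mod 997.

5^1 ≡ 5 (mod 997)
5^2 ≡ 5^2 = 25 ≡ 25 (mod 997)
5^4 ≡ 25^2 = 625 ≡ 625 (mod 997)
5^8 ≡ 625^2 = 390625 ≡ 798 (mod 997)
5^16 ≡ 798^2 = 636804 ≡ 718 (mod 997)
5^32 ≡ 718^2 = 515524 ≡ 75 (mod 997)
5^64 ≡ 75^2 = 5625 ≡ 640 (mod 997)
5^128 ≡ 640^2 = 409600 ≡ 830 (mod 997)
5^256 ≡ 830^2 = 688900 ≡ 970 (mod 997)
5^512 ≡ 970^2 = 940900 ≡ 729 (mod 997)
996 = 512 + 256 + 128 + 64 + 32 + 4 in binary powers of 2.
So 5^996 ≡ 729 · 970 · 830 · 640 · 75 · 625 ≡ 1 (mod 997).
Since the result is 1, base 5 gives no evidence that 997 is composite.

1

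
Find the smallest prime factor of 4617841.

67

4617841 is odd.
Digit sum 31, not divisible by 3.
Ends in 1: not divisible by 5.
7: 4617841 = 7·659691 + 4
11: 4617841 = 11·419803 + 8
13: 4617841 = 13·355218 + 7
17: 4617841 = 17·271637 + 12
19: 4617841 = 19·243044 + 5
23: 4617841 = 23·200775 + 16
29: 4617841 = 29·159235 + 26
31: 4617841 = 31·148962 + 19
37: 4617841 = 37·124806 + 19
41: 4617841 = 41·112630 + 11
43: 4617841 = 43·107391 + 28
47: 4617841 = 47·98251 + 44
53: 4617841 = 53·87129 + 4
59: 4617841 = 59·78268 + 29
61: 4617841 = 61·75702 + 19
67: 4617841 = 67·68923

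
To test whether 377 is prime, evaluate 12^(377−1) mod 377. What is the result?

12^1 ≡ 12 (mod 377)
12^2 ≡ 12^2 = 144 ≡ 144 (mod 377)
12^4 ≡ 144^2 = 20736 ≡ 1 (mod 377)
12^8 ≡ 1^2 = 1 ≡ 1 (mod 377)
12^16 ≡ 1^2 = 1 ≡ 1 (mod 377)
12^32 ≡ 1^2 = 1 ≡ 1 (mod 377)
12^64 ≡ 1^2 = 1 ≡ 1 (mod 377)
12^128 ≡ 1^2 = 1 ≡ 1 (mod 377)
12^256 ≡ 1^2 = 1 ≡ 1 (mod 377)
376 = 256 + 64 + 32 + 16 + 8 in binary powers of 2.
So 12^376 ≡ 1 · 1 · 1 · 1 · 1 ≡ 1 (mod 377).
Since the result is 1, base 12 gives no evidence that 377 is composite.

1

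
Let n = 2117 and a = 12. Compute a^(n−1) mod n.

1857

12^1 ≡ 12 (mod 2117)
12^2 ≡ 12^2 = 144 ≡ 144 (mod 2117)
12^4 ≡ 144^2 = 20736 ≡ 1683 (mod 2117)
12^8 ≡ 1683^2 = 2832489 ≡ 2060 (mod 2117)
12^16 ≡ 2060^2 = 4243600 ≡ 1132 (mod 2117)
12^32 ≡ 1132^2 = 1281424 ≡ 639 (mod 2117)
12^64 ≡ 639^2 = 408321 ≡ 1857 (mod 2117)
12^128 ≡ 1857^2 = 3448449 ≡ 1973 (mod 2117)
12^256 ≡ 1973^2 = 3892729 ≡ 1683 (mod 2117)
12^512 ≡ 1683^2 = 2832489 ≡ 2060 (mod 2117)
12^1024 ≡ 2060^2 = 4243600 ≡ 1132 (mod 2117)
12^2048 ≡ 1132^2 = 1281424 ≡ 639 (mod 2117)
2116 = 2048 + 64 + 4 in binary powers of 2.
So 12^2116 ≡ 639 · 1857 · 1683 ≡ 1857 (mod 2117).
Since 1857 ≠ 1, base 12 is a Fermat witness: 2117 is composite.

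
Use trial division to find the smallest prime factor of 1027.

13

1027 is odd.
Digit sum 10, not divisible by 3.
Ends in 7: not divisible by 5.
7: 1027 = 7·146 + 5
11: 1027 = 11·93 + 4
13: 1027 = 13·79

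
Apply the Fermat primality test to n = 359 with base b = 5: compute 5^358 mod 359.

5^1 ≡ 5 (mod 359)
5^2 ≡ 5^2 = 25 ≡ 25 (mod 359)
5^4 ≡ 25^2 = 625 ≡ 266 (mod 359)
5^8 ≡ 266^2 = 70756 ≡ 33 (mod 359)
5^16 ≡ 33^2 = 1089 ≡ 12 (mod 359)
5^32 ≡ 12^2 = 144 ≡ 144 (mod 359)
5^64 ≡ 144^2 = 20736 ≡ 273 (mod 359)
5^128 ≡ 273^2 = 74529 ≡ 216 (mod 359)
5^256 ≡ 216^2 = 46656 ≡ 345 (mod 359)
358 = 256 + 64 + 32 + 4 + 2 in binary powers of 2.
So 5^358 ≡ 345 · 273 · 144 · 266 · 25 ≡ 1 (mod 359).
Since the result is 1, base 5 gives no evidence that 359 is composite.

1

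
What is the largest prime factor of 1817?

1817 = 23 · 79
79 is prime.
So 1817 = 23 · 79; the largest prime factor is 79.

79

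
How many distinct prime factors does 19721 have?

19721 = 13 · 1517
1517 = 37 · 41
19721 = 13 · 37 · 41, which has 3 distinct prime factors.

3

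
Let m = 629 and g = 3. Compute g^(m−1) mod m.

625

3^1 ≡ 3 (mod 629)
3^2 ≡ 3^2 = 9 ≡ 9 (mod 629)
3^4 ≡ 9^2 = 81 ≡ 81 (mod 629)
3^8 ≡ 81^2 = 6561 ≡ 271 (mod 629)
3^16 ≡ 271^2 = 73441 ≡ 477 (mod 629)
3^32 ≡ 477^2 = 227529 ≡ 460 (mod 629)
3^64 ≡ 460^2 = 211600 ≡ 256 (mod 629)
3^128 ≡ 256^2 = 65536 ≡ 120 (mod 629)
3^256 ≡ 120^2 = 14400 ≡ 562 (mod 629)
3^512 ≡ 562^2 = 315844 ≡ 86 (mod 629)
628 = 512 + 64 + 32 + 16 + 4 in binary powers of 2.
So 3^628 ≡ 86 · 256 · 460 · 477 · 81 ≡ 625 (mod 629).
Since 625 ≠ 1, base 3 is a Fermat witness: 629 is composite.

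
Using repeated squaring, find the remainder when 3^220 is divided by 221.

3^1 ≡ 3 (mod 221)
3^2 ≡ 3^2 = 9 ≡ 9 (mod 221)
3^4 ≡ 9^2 = 81 ≡ 81 (mod 221)
3^8 ≡ 81^2 = 6561 ≡ 152 (mod 221)
3^16 ≡ 152^2 = 23104 ≡ 120 (mod 221)
3^32 ≡ 120^2 = 14400 ≡ 35 (mod 221)
3^64 ≡ 35^2 = 1225 ≡ 120 (mod 221)
3^128 ≡ 120^2 = 14400 ≡ 35 (mod 221)
220 = 128 + 64 + 16 + 8 + 4 in binary powers of 2.
So 3^220 ≡ 35 · 120 · 120 · 152 · 81 ≡ 55 (mod 221).
Since 55 ≠ 1, base 3 is a Fermat witness: 221 is composite.

55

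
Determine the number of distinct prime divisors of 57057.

57057 = 3 · 19019
19019 = 7 · 2717
2717 = 11 · 247
247 = 13 · 19
57057 = 3 · 7 · 11 · 13 · 19, which has 5 distinct prime factors.

5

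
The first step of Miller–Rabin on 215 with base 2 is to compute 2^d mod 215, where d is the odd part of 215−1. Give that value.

168

215 − 1 = 214 = 2^1 · 107, so d = 107.
2^1 ≡ 2 (mod 215)
2^2 ≡ 2^2 = 4 ≡ 4 (mod 215)
2^4 ≡ 4^2 = 16 ≡ 16 (mod 215)
2^8 ≡ 16^2 = 256 ≡ 41 (mod 215)
2^16 ≡ 41^2 = 1681 ≡ 176 (mod 215)
2^32 ≡ 176^2 = 30976 ≡ 16 (mod 215)
2^64 ≡ 16^2 = 256 ≡ 41 (mod 215)
107 = 64 + 32 + 8 + 2 + 1 in binary powers of 2.
So 2^107 ≡ 41 · 16 · 41 · 4 · 2 ≡ 168 (mod 215).
Squaring chain: 168; never reaches −1, so base 2 is a Miller–Rabin witness that 215 is composite.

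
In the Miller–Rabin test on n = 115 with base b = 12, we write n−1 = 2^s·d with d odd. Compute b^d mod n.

115 − 1 = 114 = 2^1 · 57, so d = 57.
12^1 ≡ 12 (mod 115)
12^2 ≡ 12^2 = 144 ≡ 29 (mod 115)
12^4 ≡ 29^2 = 841 ≡ 36 (mod 115)
12^8 ≡ 36^2 = 1296 ≡ 31 (mod 115)
12^16 ≡ 31^2 = 961 ≡ 41 (mod 115)
12^32 ≡ 41^2 = 1681 ≡ 71 (mod 115)
57 = 32 + 16 + 8 + 1 in binary powers of 2.
So 12^57 ≡ 71 · 41 · 31 · 12 ≡ 52 (mod 115).
Squaring chain: 52; never reaches −1, so base 12 is a Miller–Rabin witness that 115 is composite.

52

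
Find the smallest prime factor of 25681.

61

25681 is odd.
Digit sum 22, not divisible by 3.
Ends in 1: not divisible by 5.
7: 25681 = 7·3668 + 5
11: 25681 = 11·2334 + 7
13: 25681 = 13·1975 + 6
17: 25681 = 17·1510 + 11
19: 25681 = 19·1351 + 12
23: 25681 = 23·1116 + 13
29: 25681 = 29·885 + 16
31: 25681 = 31·828 + 13
37: 25681 = 37·694 + 3
41: 25681 = 41·626 + 15
43: 25681 = 43·597 + 10
47: 25681 = 47·546 + 19
53: 25681 = 53·484 + 29
59: 25681 = 59·435 + 16
61: 25681 = 61·421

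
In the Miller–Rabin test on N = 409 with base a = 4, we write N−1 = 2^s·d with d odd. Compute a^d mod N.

409 − 1 = 408 = 2^3 · 51, so d = 51.
4^1 ≡ 4 (mod 409)
4^2 ≡ 4^2 = 16 ≡ 16 (mod 409)
4^4 ≡ 16^2 = 256 ≡ 256 (mod 409)
4^8 ≡ 256^2 = 65536 ≡ 96 (mod 409)
4^16 ≡ 96^2 = 9216 ≡ 218 (mod 409)
4^32 ≡ 218^2 = 47524 ≡ 80 (mod 409)
51 = 32 + 16 + 2 + 1 in binary powers of 2.
So 4^51 ≡ 80 · 218 · 16 · 4 ≡ 408 (mod 409).
Since 4^d ≡ 408 (mod 409), base 4 does not prove 409 composite.

408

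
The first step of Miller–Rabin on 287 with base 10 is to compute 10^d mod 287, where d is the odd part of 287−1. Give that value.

180

287 − 1 = 286 = 2^1 · 143, so d = 143.
10^1 ≡ 10 (mod 287)
10^2 ≡ 10^2 = 100 ≡ 100 (mod 287)
10^4 ≡ 100^2 = 10000 ≡ 242 (mod 287)
10^8 ≡ 242^2 = 58564 ≡ 16 (mod 287)
10^16 ≡ 16^2 = 256 ≡ 256 (mod 287)
10^32 ≡ 256^2 = 65536 ≡ 100 (mod 287)
10^64 ≡ 100^2 = 10000 ≡ 242 (mod 287)
10^128 ≡ 242^2 = 58564 ≡ 16 (mod 287)
143 = 128 + 8 + 4 + 2 + 1 in binary powers of 2.
So 10^143 ≡ 16 · 16 · 242 · 100 · 10 ≡ 180 (mod 287).
Squaring chain: 180; never reaches −1, so base 10 is a Miller–Rabin witness that 287 is composite.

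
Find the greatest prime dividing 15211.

15211 = 7 · 2173
2173 = 41 · 53
53 is prime.
So 15211 = 7 · 41 · 53; the largest prime factor is 53.

53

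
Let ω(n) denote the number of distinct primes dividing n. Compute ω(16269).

4

16269 = 3 · 5423
5423 = 11 · 493
493 = 17 · 29
16269 = 3 · 11 · 17 · 29, which has 4 distinct prime factors.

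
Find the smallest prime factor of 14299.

14299 is odd.
Digit sum 25, not divisible by 3.
Ends in 9: not divisible by 5.
7: 14299 = 7·2042 + 5
11: 14299 = 11·1299 + 10
13: 14299 = 13·1099 + 12
17: 14299 = 17·841 + 2
19: 14299 = 19·752 + 11
23: 14299 = 23·621 + 16
29: 14299 = 29·493 + 2
31: 14299 = 31·461 + 8
37: 14299 = 37·386 + 17
41: 14299 = 41·348 + 31
43: 14299 = 43·332 + 23
47: 14299 = 47·304 + 11
53: 14299 = 53·269 + 42
59: 14299 = 59·242 + 21
61: 14299 = 61·234 + 25
67: 14299 = 67·213 + 28
71: 14299 = 71·201 + 28
73: 14299 = 73·195 + 64
79: 14299 = 79·181

79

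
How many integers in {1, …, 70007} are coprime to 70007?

Factor: 70007 = 7 · 73 · 137.
φ(70007) = (7−1) · (73−1) · (137−1) = 6 · 72 · 136 = 58752.

58752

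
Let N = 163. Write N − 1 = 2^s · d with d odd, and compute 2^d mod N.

163 − 1 = 162 = 2^1 · 81, so d = 81.
2^1 ≡ 2 (mod 163)
2^2 ≡ 2^2 = 4 ≡ 4 (mod 163)
2^4 ≡ 4^2 = 16 ≡ 16 (mod 163)
2^8 ≡ 16^2 = 256 ≡ 93 (mod 163)
2^16 ≡ 93^2 = 8649 ≡ 10 (mod 163)
2^32 ≡ 10^2 = 100 ≡ 100 (mod 163)
2^64 ≡ 100^2 = 10000 ≡ 57 (mod 163)
81 = 64 + 16 + 1 in binary powers of 2.
So 2^81 ≡ 57 · 10 · 2 ≡ 162 (mod 163).
Since 2^d ≡ 162 (mod 163), base 2 does not prove 163 composite.

162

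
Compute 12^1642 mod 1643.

782

12^1 ≡ 12 (mod 1643)
12^2 ≡ 12^2 = 144 ≡ 144 (mod 1643)
12^4 ≡ 144^2 = 20736 ≡ 1020 (mod 1643)
12^8 ≡ 1020^2 = 1040400 ≡ 381 (mod 1643)
12^16 ≡ 381^2 = 145161 ≡ 577 (mod 1643)
12^32 ≡ 577^2 = 332929 ≡ 1043 (mod 1643)
12^64 ≡ 1043^2 = 1087849 ≡ 183 (mod 1643)
12^128 ≡ 183^2 = 33489 ≡ 629 (mod 1643)
12^256 ≡ 629^2 = 395641 ≡ 1321 (mod 1643)
12^512 ≡ 1321^2 = 1745041 ≡ 175 (mod 1643)
12^1024 ≡ 175^2 = 30625 ≡ 1051 (mod 1643)
1642 = 1024 + 512 + 64 + 32 + 8 + 2 in binary powers of 2.
So 12^1642 ≡ 1051 · 175 · 183 · 1043 · 381 · 144 ≡ 782 (mod 1643).
Since 782 ≠ 1, base 12 is a Fermat witness: 1643 is composite.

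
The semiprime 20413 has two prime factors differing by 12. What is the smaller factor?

Since p = q + 12, we have 20413 = q(q + 12), so q² + 12q − 20413 = 0.
Discriminant: 12² + 4·20413 = 144 + 81652 = 81796; √81796 = 286.
q = (−12 + 286)/2 = 137, and p = q + 12 = 149.
Check: 137 · 149 = 20413.

137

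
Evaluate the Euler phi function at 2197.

Factor: 2197 = 13^3.
φ(2197) = 13^2·(13−1) = 2028.

2028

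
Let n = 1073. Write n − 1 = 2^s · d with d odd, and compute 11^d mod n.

1073 − 1 = 1072 = 2^4 · 67, so d = 67.
11^1 ≡ 11 (mod 1073)
11^2 ≡ 11^2 = 121 ≡ 121 (mod 1073)
11^4 ≡ 121^2 = 14641 ≡ 692 (mod 1073)
11^8 ≡ 692^2 = 478864 ≡ 306 (mod 1073)
11^16 ≡ 306^2 = 93636 ≡ 285 (mod 1073)
11^32 ≡ 285^2 = 81225 ≡ 750 (mod 1073)
11^64 ≡ 750^2 = 562500 ≡ 248 (mod 1073)
67 = 64 + 2 + 1 in binary powers of 2.
So 11^67 ≡ 248 · 121 · 11 ≡ 677 (mod 1073).
Squaring chain: 677 → 158 → 285 → 750; never reaches −1, so base 11 is a Miller–Rabin witness that 1073 is composite.

677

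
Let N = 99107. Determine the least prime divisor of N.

99107 is odd.
Digit sum 26, not divisible by 3.
Ends in 7: not divisible by 5.
7: 99107 = 7·14158 + 1
11: 99107 = 11·9009 + 8
13: 99107 = 13·7623 + 8
17: 99107 = 17·5829 + 14
19: 99107 = 19·5216 + 3
23: 99107 = 23·4309

23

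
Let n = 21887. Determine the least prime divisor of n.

21887 is odd.
Digit sum 26, not divisible by 3.
Ends in 7: not divisible by 5.
7: 21887 = 7·3126 + 5
11: 21887 = 11·1989 + 8
13: 21887 = 13·1683 + 8
17: 21887 = 17·1287 + 8
19: 21887 = 19·1151 + 18
23: 21887 = 23·951 + 14
29: 21887 = 29·754 + 21
31: 21887 = 31·706 + 1
37: 21887 = 37·591 + 20
41: 21887 = 41·533 + 34
43: 21887 = 43·509

43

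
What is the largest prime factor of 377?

377 = 13 · 29
29 is prime.
So 377 = 13 · 29; the largest prime factor is 29.

29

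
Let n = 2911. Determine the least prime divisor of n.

2911 is odd.
Digit sum 13, not divisible by 3.
Ends in 1: not divisible by 5.
7: 2911 = 7·415 + 6
11: 2911 = 11·264 + 7
13: 2911 = 13·223 + 12
17: 2911 = 17·171 + 4
19: 2911 = 19·153 + 4
23: 2911 = 23·126 + 13
29: 2911 = 29·100 + 11
31: 2911 = 31·93 + 28
37: 2911 = 37·78 + 25
41: 2911 = 41·71

41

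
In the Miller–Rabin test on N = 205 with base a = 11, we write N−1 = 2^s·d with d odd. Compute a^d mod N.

181

205 − 1 = 204 = 2^2 · 51, so d = 51.
11^1 ≡ 11 (mod 205)
11^2 ≡ 11^2 = 121 ≡ 121 (mod 205)
11^4 ≡ 121^2 = 14641 ≡ 86 (mod 205)
11^8 ≡ 86^2 = 7396 ≡ 16 (mod 205)
11^16 ≡ 16^2 = 256 ≡ 51 (mod 205)
11^32 ≡ 51^2 = 2601 ≡ 141 (mod 205)
51 = 32 + 16 + 2 + 1 in binary powers of 2.
So 11^51 ≡ 141 · 51 · 121 · 11 ≡ 181 (mod 205).
Squaring chain: 181 → 166; never reaches −1, so base 11 is a Miller–Rabin witness that 205 is composite.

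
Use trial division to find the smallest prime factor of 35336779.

35336779 is odd.
Digit sum 43, not divisible by 3.
Ends in 9: not divisible by 5.
7: 35336779 = 7·5048111 + 2
11: 35336779 = 11·3212434 + 5
13: 35336779 = 13·2718213 + 10
17: 35336779 = 17·2078634 + 1
19: 35336779 = 19·1859830 + 9
23: 35336779 = 23·1536381 + 16
29: 35336779 = 29·1218509 + 18
31: 35336779 = 31·1139896 + 3
37: 35336779 = 37·955048 + 3
41: 35336779 = 41·861872 + 27
43: 35336779 = 43·821785 + 24
47: 35336779 = 47·751846 + 17
53: 35336779 = 53·666731 + 36
59: 35336779 = 59·598928 + 27
61: 35336779 = 61·579291 + 28
67: 35336779 = 67·527414 + 41
71: 35336779 = 71·497701 + 8
73: 35336779 = 73·484065 + 34
79: 35336779 = 79·447301

79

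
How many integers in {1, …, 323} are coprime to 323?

288

Factor: 323 = 17 · 19.
φ(323) = (17−1) · (19−1) = 16 · 18 = 288.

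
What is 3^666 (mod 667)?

3^1 ≡ 3 (mod 667)
3^2 ≡ 3^2 = 9 ≡ 9 (mod 667)
3^4 ≡ 9^2 = 81 ≡ 81 (mod 667)
3^8 ≡ 81^2 = 6561 ≡ 558 (mod 667)
3^16 ≡ 558^2 = 311364 ≡ 542 (mod 667)
3^32 ≡ 542^2 = 293764 ≡ 284 (mod 667)
3^64 ≡ 284^2 = 80656 ≡ 616 (mod 667)
3^128 ≡ 616^2 = 379456 ≡ 600 (mod 667)
3^256 ≡ 600^2 = 360000 ≡ 487 (mod 667)
3^512 ≡ 487^2 = 237169 ≡ 384 (mod 667)
666 = 512 + 128 + 16 + 8 + 2 in binary powers of 2.
So 3^666 ≡ 384 · 600 · 542 · 558 · 9 ≡ 660 (mod 667).
Since 660 ≠ 1, base 3 is a Fermat witness: 667 is composite.

660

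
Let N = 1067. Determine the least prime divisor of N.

1067 is odd.
Digit sum 14, not divisible by 3.
Ends in 7: not divisible by 5.
7: 1067 = 7·152 + 3
11: 1067 = 11·97

11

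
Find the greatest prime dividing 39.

13

39 = 3 · 13
13 is prime.
So 39 = 3 · 13; the largest prime factor is 13.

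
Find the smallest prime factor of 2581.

29

2581 is odd.
Digit sum 16, not divisible by 3.
Ends in 1: not divisible by 5.
7: 2581 = 7·368 + 5
11: 2581 = 11·234 + 7
13: 2581 = 13·198 + 7
17: 2581 = 17·151 + 14
19: 2581 = 19·135 + 16
23: 2581 = 23·112 + 5
29: 2581 = 29·89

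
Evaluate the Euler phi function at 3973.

Factor: 3973 = 29 · 137.
φ(3973) = (29−1) · (137−1) = 28 · 136 = 3808.

3808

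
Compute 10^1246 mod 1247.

608

10^1 ≡ 10 (mod 1247)
10^2 ≡ 10^2 = 100 ≡ 100 (mod 1247)
10^4 ≡ 100^2 = 10000 ≡ 24 (mod 1247)
10^8 ≡ 24^2 = 576 ≡ 576 (mod 1247)
10^16 ≡ 576^2 = 331776 ≡ 74 (mod 1247)
10^32 ≡ 74^2 = 5476 ≡ 488 (mod 1247)
10^64 ≡ 488^2 = 238144 ≡ 1214 (mod 1247)
10^128 ≡ 1214^2 = 1473796 ≡ 1089 (mod 1247)
10^256 ≡ 1089^2 = 1185921 ≡ 24 (mod 1247)
10^512 ≡ 24^2 = 576 ≡ 576 (mod 1247)
10^1024 ≡ 576^2 = 331776 ≡ 74 (mod 1247)
1246 = 1024 + 128 + 64 + 16 + 8 + 4 + 2 in binary powers of 2.
So 10^1246 ≡ 74 · 1089 · 1214 · 74 · 576 · 24 · 100 ≡ 608 (mod 1247).
Since 608 ≠ 1, base 10 is a Fermat witness: 1247 is composite.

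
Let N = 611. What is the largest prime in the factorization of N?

47

611 = 13 · 47
47 is prime.
So 611 = 13 · 47; the largest prime factor is 47.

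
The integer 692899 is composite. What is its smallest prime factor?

37

692899 is odd.
Digit sum 43, not divisible by 3.
Ends in 9: not divisible by 5.
7: 692899 = 7·98985 + 4
11: 692899 = 11·62990 + 9
13: 692899 = 13·53299 + 12
17: 692899 = 17·40758 + 13
19: 692899 = 19·36468 + 7
23: 692899 = 23·30126 + 1
29: 692899 = 29·23893 + 2
31: 692899 = 31·22351 + 18
37: 692899 = 37·18727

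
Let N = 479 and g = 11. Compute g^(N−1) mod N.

11^1 ≡ 11 (mod 479)
11^2 ≡ 11^2 = 121 ≡ 121 (mod 479)
11^4 ≡ 121^2 = 14641 ≡ 271 (mod 479)
11^8 ≡ 271^2 = 73441 ≡ 154 (mod 479)
11^16 ≡ 154^2 = 23716 ≡ 245 (mod 479)
11^32 ≡ 245^2 = 60025 ≡ 150 (mod 479)
11^64 ≡ 150^2 = 22500 ≡ 466 (mod 479)
11^128 ≡ 466^2 = 217156 ≡ 169 (mod 479)
11^256 ≡ 169^2 = 28561 ≡ 300 (mod 479)
478 = 256 + 128 + 64 + 16 + 8 + 4 + 2 in binary powers of 2.
So 11^478 ≡ 300 · 169 · 466 · 245 · 154 · 271 · 121 ≡ 1 (mod 479).
Since the result is 1, base 11 gives no evidence that 479 is composite.

1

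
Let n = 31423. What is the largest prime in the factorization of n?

67

31423 = 7 · 4489
4489 = 67 · 67
67 = 67 · 1
So 31423 = 7 · 67^2; the largest prime factor is 67.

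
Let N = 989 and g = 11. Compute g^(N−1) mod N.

11^1 ≡ 11 (mod 989)
11^2 ≡ 11^2 = 121 ≡ 121 (mod 989)
11^4 ≡ 121^2 = 14641 ≡ 795 (mod 989)
11^8 ≡ 795^2 = 632025 ≡ 54 (mod 989)
11^16 ≡ 54^2 = 2916 ≡ 938 (mod 989)
11^32 ≡ 938^2 = 879844 ≡ 623 (mod 989)
11^64 ≡ 623^2 = 388129 ≡ 441 (mod 989)
11^128 ≡ 441^2 = 194481 ≡ 637 (mod 989)
11^256 ≡ 637^2 = 405769 ≡ 279 (mod 989)
11^512 ≡ 279^2 = 77841 ≡ 699 (mod 989)
988 = 512 + 256 + 128 + 64 + 16 + 8 + 4 in binary powers of 2.
So 11^988 ≡ 699 · 279 · 637 · 441 · 938 · 54 · 795 ≡ 441 (mod 989).
Since 441 ≠ 1, base 11 is a Fermat witness: 989 is composite.

441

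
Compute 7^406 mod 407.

81

7^1 ≡ 7 (mod 407)
7^2 ≡ 7^2 = 49 ≡ 49 (mod 407)
7^4 ≡ 49^2 = 2401 ≡ 366 (mod 407)
7^8 ≡ 366^2 = 133956 ≡ 53 (mod 407)
7^16 ≡ 53^2 = 2809 ≡ 367 (mod 407)
7^32 ≡ 367^2 = 134689 ≡ 379 (mod 407)
7^64 ≡ 379^2 = 143641 ≡ 377 (mod 407)
7^128 ≡ 377^2 = 142129 ≡ 86 (mod 407)
7^256 ≡ 86^2 = 7396 ≡ 70 (mod 407)
406 = 256 + 128 + 16 + 4 + 2 in binary powers of 2.
So 7^406 ≡ 70 · 86 · 367 · 366 · 49 ≡ 81 (mod 407).
Since 81 ≠ 1, base 7 is a Fermat witness: 407 is composite.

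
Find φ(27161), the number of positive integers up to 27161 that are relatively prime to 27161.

Factor: 27161 = 157 · 173.
φ(27161) = (157−1) · (173−1) = 156 · 172 = 26832.

26832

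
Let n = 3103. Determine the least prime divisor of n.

3103 is odd.
Digit sum 7, not divisible by 3.
Ends in 3: not divisible by 5.
7: 3103 = 7·443 + 2
11: 3103 = 11·282 + 1
13: 3103 = 13·238 + 9
17: 3103 = 17·182 + 9
19: 3103 = 19·163 + 6
23: 3103 = 23·134 + 21
29: 3103 = 29·107

29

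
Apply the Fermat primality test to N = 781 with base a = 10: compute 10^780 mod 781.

10^1 ≡ 10 (mod 781)
10^2 ≡ 10^2 = 100 ≡ 100 (mod 781)
10^4 ≡ 100^2 = 10000 ≡ 628 (mod 781)
10^8 ≡ 628^2 = 394384 ≡ 760 (mod 781)
10^16 ≡ 760^2 = 577600 ≡ 441 (mod 781)
10^32 ≡ 441^2 = 194481 ≡ 12 (mod 781)
10^64 ≡ 12^2 = 144 ≡ 144 (mod 781)
10^128 ≡ 144^2 = 20736 ≡ 430 (mod 781)
10^256 ≡ 430^2 = 184900 ≡ 584 (mod 781)
10^512 ≡ 584^2 = 341056 ≡ 540 (mod 781)
780 = 512 + 256 + 8 + 4 in binary powers of 2.
So 10^780 ≡ 540 · 584 · 760 · 628 ≡ 243 (mod 781).
Since 243 ≠ 1, base 10 is a Fermat witness: 781 is composite.

243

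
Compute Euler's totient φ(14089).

Factor: 14089 = 73 · 193.
φ(14089) = (73−1) · (193−1) = 72 · 192 = 13824.

13824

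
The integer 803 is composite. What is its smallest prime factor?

803 is odd.
Digit sum 11, not divisible by 3.
Ends in 3: not divisible by 5.
7: 803 = 7·114 + 5
11: 803 = 11·73

11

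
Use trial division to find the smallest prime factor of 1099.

1099 is odd.
Digit sum 19, not divisible by 3.
Ends in 9: not divisible by 5.
7: 1099 = 7·157

7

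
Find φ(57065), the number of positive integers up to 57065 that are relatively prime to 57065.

44800

Factor: 57065 = 5 · 101 · 113.
φ(57065) = (5−1) · (101−1) · (113−1) = 4 · 100 · 112 = 44800.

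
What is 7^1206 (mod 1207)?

7^1 ≡ 7 (mod 1207)
7^2 ≡ 7^2 = 49 ≡ 49 (mod 1207)
7^4 ≡ 49^2 = 2401 ≡ 1194 (mod 1207)
7^8 ≡ 1194^2 = 1425636 ≡ 169 (mod 1207)
7^16 ≡ 169^2 = 28561 ≡ 800 (mod 1207)
7^32 ≡ 800^2 = 640000 ≡ 290 (mod 1207)
7^64 ≡ 290^2 = 84100 ≡ 817 (mod 1207)
7^128 ≡ 817^2 = 667489 ≡ 18 (mod 1207)
7^256 ≡ 18^2 = 324 ≡ 324 (mod 1207)
7^512 ≡ 324^2 = 104976 ≡ 1174 (mod 1207)
7^1024 ≡ 1174^2 = 1378276 ≡ 1089 (mod 1207)
1206 = 1024 + 128 + 32 + 16 + 4 + 2 in binary powers of 2.
So 7^1206 ≡ 1089 · 18 · 290 · 800 · 1194 · 49 ≡ 587 (mod 1207).
Since 587 ≠ 1, base 7 is a Fermat witness: 1207 is composite.

587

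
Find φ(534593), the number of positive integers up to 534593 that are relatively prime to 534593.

Factor: 534593 = 67 · 79 · 101.
φ(534593) = (67−1) · (79−1) · (101−1) = 66 · 78 · 100 = 514800.

514800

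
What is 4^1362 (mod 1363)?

4^1 ≡ 4 (mod 1363)
4^2 ≡ 4^2 = 16 ≡ 16 (mod 1363)
4^4 ≡ 16^2 = 256 ≡ 256 (mod 1363)
4^8 ≡ 256^2 = 65536 ≡ 112 (mod 1363)
4^16 ≡ 112^2 = 12544 ≡ 277 (mod 1363)
4^32 ≡ 277^2 = 76729 ≡ 401 (mod 1363)
4^64 ≡ 401^2 = 160801 ≡ 1330 (mod 1363)
4^128 ≡ 1330^2 = 1768900 ≡ 1089 (mod 1363)
4^256 ≡ 1089^2 = 1185921 ≡ 111 (mod 1363)
4^512 ≡ 111^2 = 12321 ≡ 54 (mod 1363)
4^1024 ≡ 54^2 = 2916 ≡ 190 (mod 1363)
1362 = 1024 + 256 + 64 + 16 + 2 in binary powers of 2.
So 4^1362 ≡ 190 · 111 · 1330 · 277 · 16 ≡ 836 (mod 1363).
Since 836 ≠ 1, base 4 is a Fermat witness: 1363 is composite.

836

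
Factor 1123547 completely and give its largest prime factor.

1123547 = 17 · 66091
66091 = 29 · 2279
2279 = 43 · 53
53 is prime.
So 1123547 = 17 · 29 · 43 · 53; the largest prime factor is 53.

53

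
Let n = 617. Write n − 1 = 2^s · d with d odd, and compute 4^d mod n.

1

617 − 1 = 616 = 2^3 · 77, so d = 77.
4^1 ≡ 4 (mod 617)
4^2 ≡ 4^2 = 16 ≡ 16 (mod 617)
4^4 ≡ 16^2 = 256 ≡ 256 (mod 617)
4^8 ≡ 256^2 = 65536 ≡ 134 (mod 617)
4^16 ≡ 134^2 = 17956 ≡ 63 (mod 617)
4^32 ≡ 63^2 = 3969 ≡ 267 (mod 617)
4^64 ≡ 267^2 = 71289 ≡ 334 (mod 617)
77 = 64 + 8 + 4 + 1 in binary powers of 2.
So 4^77 ≡ 334 · 134 · 256 · 4 ≡ 1 (mod 617).
Since 4^d ≡ 1 (mod 617), base 4 does not prove 617 composite.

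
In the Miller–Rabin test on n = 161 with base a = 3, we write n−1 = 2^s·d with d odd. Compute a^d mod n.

82

161 − 1 = 160 = 2^5 · 5, so d = 5.
3^1 ≡ 3 (mod 161)
3^2 ≡ 3^2 = 9 ≡ 9 (mod 161)
3^4 ≡ 9^2 = 81 ≡ 81 (mod 161)
5 = 4 + 1 in binary powers of 2.
So 3^5 ≡ 81 · 3 ≡ 82 (mod 161).
Squaring chain: 82 → 123 → 156 → 25 → 142; never reaches −1, so base 3 is a Miller–Rabin witness that 161 is composite.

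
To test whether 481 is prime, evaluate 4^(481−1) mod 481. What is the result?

4^1 ≡ 4 (mod 481)
4^2 ≡ 4^2 = 16 ≡ 16 (mod 481)
4^4 ≡ 16^2 = 256 ≡ 256 (mod 481)
4^8 ≡ 256^2 = 65536 ≡ 120 (mod 481)
4^16 ≡ 120^2 = 14400 ≡ 451 (mod 481)
4^32 ≡ 451^2 = 203401 ≡ 419 (mod 481)
4^64 ≡ 419^2 = 175561 ≡ 477 (mod 481)
4^128 ≡ 477^2 = 227529 ≡ 16 (mod 481)
4^256 ≡ 16^2 = 256 ≡ 256 (mod 481)
480 = 256 + 128 + 64 + 32 in binary powers of 2.
So 4^480 ≡ 256 · 16 · 477 · 419 ≡ 417 (mod 481).
Since 417 ≠ 1, base 4 is a Fermat witness: 481 is composite.

417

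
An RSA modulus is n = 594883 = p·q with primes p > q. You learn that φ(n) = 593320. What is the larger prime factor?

911

φ(n) = (p−1)(q−1) = n − (p+q) + 1, so p + q = 594883 − 593320 + 1 = 1564.
p and q are the roots of t² − 1564t + 594883 = 0.
Discriminant: 1564² − 4·594883 = 2446096 − 2379532 = 66564; √66564 = 258.
q = (1564 − 258)/2 = 653, p = (1564 + 258)/2 = 911.
Check: 653 · 911 = 594883.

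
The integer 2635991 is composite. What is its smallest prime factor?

2635991 is odd.
Digit sum 35, not divisible by 3.
Ends in 1: not divisible by 5.
7: 2635991 = 7·376570 + 1
11: 2635991 = 11·239635 + 6
13: 2635991 = 13·202768 + 7
17: 2635991 = 17·155058 + 5
19: 2635991 = 19·138736 + 7
23: 2635991 = 23·114608 + 7
29: 2635991 = 29·90896 + 7
31: 2635991 = 31·85031 + 30
37: 2635991 = 37·71243

37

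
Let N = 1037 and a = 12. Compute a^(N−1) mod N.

378

12^1 ≡ 12 (mod 1037)
12^2 ≡ 12^2 = 144 ≡ 144 (mod 1037)
12^4 ≡ 144^2 = 20736 ≡ 1033 (mod 1037)
12^8 ≡ 1033^2 = 1067089 ≡ 16 (mod 1037)
12^16 ≡ 16^2 = 256 ≡ 256 (mod 1037)
12^32 ≡ 256^2 = 65536 ≡ 205 (mod 1037)
12^64 ≡ 205^2 = 42025 ≡ 545 (mod 1037)
12^128 ≡ 545^2 = 297025 ≡ 443 (mod 1037)
12^256 ≡ 443^2 = 196249 ≡ 256 (mod 1037)
12^512 ≡ 256^2 = 65536 ≡ 205 (mod 1037)
12^1024 ≡ 205^2 = 42025 ≡ 545 (mod 1037)
1036 = 1024 + 8 + 4 in binary powers of 2.
So 12^1036 ≡ 545 · 16 · 1033 ≡ 378 (mod 1037).
Since 378 ≠ 1, base 12 is a Fermat witness: 1037 is composite.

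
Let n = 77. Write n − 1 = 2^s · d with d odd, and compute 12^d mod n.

12

77 − 1 = 76 = 2^2 · 19, so d = 19.
12^1 ≡ 12 (mod 77)
12^2 ≡ 12^2 = 144 ≡ 67 (mod 77)
12^4 ≡ 67^2 = 4489 ≡ 23 (mod 77)
12^8 ≡ 23^2 = 529 ≡ 67 (mod 77)
12^16 ≡ 67^2 = 4489 ≡ 23 (mod 77)
19 = 16 + 2 + 1 in binary powers of 2.
So 12^19 ≡ 23 · 67 · 12 ≡ 12 (mod 77).
Squaring chain: 12 → 67; never reaches −1, so base 12 is a Miller–Rabin witness that 77 is composite.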